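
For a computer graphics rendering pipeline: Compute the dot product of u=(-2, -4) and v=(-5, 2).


u . v = u_x*v_x + u_y*v_y = (-2)*(-5) + (-4)*2
= 10 + (-8) = 2

2


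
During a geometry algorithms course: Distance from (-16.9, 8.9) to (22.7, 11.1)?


dx=39.6, dy=2.2
d^2 = 39.6^2 + 2.2^2 = 1573
d = sqrt(1573) = 39.6611

39.6611


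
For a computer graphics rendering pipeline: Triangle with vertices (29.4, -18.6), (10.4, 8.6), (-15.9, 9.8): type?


Side lengths squared: AB^2=1100.84, BC^2=693.13, CA^2=2858.65
Sorted: [693.13, 1100.84, 2858.65]
By sides: Scalene, By angles: Obtuse

Scalene, Obtuse


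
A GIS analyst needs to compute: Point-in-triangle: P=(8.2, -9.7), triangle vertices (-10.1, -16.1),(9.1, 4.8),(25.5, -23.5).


Cross products: AB x AP = -259.59, BC x BP = -263.27, CA x CP = -363.26
All same sign? yes

Yes, inside


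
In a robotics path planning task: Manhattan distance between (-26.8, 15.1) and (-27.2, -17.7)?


|(-26.8)-(-27.2)| + |15.1-(-17.7)| = 0.4 + 32.8 = 33.2

33.2


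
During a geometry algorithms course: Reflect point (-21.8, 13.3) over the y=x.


Reflection over y=x: (x,y) -> (y,x)
(-21.8, 13.3) -> (13.3, -21.8)

(13.3, -21.8)


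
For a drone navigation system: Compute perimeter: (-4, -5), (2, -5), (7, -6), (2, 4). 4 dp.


Sides: (-4, -5)->(2, -5): sqrt(36) = 6, (2, -5)->(7, -6): sqrt(26) = 5.09902, (7, -6)->(2, 4): sqrt(125) = 11.18034, (2, 4)->(-4, -5): sqrt(117) = 10.816654
Sum = 33.096014
Perimeter = 33.096

33.096


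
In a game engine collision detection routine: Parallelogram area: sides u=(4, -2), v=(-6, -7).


|u x v| = |4*(-7) - (-2)*(-6)|
= |(-28) - 12| = 40

40


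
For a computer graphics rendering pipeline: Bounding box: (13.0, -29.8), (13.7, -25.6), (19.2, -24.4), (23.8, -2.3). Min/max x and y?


x range: [13, 23.8]
y range: [-29.8, -2.3]
Bounding box: (13,-29.8) to (23.8,-2.3)

(13,-29.8) to (23.8,-2.3)


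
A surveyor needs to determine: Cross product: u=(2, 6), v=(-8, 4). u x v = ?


u x v = u_x*v_y - u_y*v_x = 2*4 - 6*(-8)
= 8 - (-48) = 56

56


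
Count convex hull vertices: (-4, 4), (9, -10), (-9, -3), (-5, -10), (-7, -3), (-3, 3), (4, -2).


Convex hull vertices (CCW): (-9, -3), (-5, -10), (9, -10), (4, -2), (-4, 4)
Count = 5

5


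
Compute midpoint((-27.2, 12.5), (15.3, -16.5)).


M = (((-27.2)+15.3)/2, (12.5+(-16.5))/2)
= (-5.95, -2)

(-5.95, -2)


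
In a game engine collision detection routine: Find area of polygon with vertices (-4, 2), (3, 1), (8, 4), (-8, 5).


Shoelace sum: ((-4)*1 - 3*2) + (3*4 - 8*1) + (8*5 - (-8)*4) + ((-8)*2 - (-4)*5)
= 70
Area = |70|/2 = 35

35


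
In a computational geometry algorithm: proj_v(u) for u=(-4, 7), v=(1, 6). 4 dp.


u.v = 38, |v| = sqrt(37) = 6.0828
Scalar projection = u.v / |v| = 38 / sqrt(37) = 6.2472

6.2472


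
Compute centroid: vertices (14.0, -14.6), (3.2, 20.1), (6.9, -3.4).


Centroid = ((x_A+x_B+x_C)/3, (y_A+y_B+y_C)/3)
= ((14+3.2+6.9)/3, ((-14.6)+20.1+(-3.4))/3)
= (8.0333, 0.7)

(8.0333, 0.7)


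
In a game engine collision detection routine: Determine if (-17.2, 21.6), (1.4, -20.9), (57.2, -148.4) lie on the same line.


Cross product: (1.4-(-17.2))*((-148.4)-21.6) - ((-20.9)-21.6)*(57.2-(-17.2))
= 0

Yes, collinear


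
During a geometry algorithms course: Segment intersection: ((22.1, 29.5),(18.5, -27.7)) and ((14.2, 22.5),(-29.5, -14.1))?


Cross products: d1=-16.76, d2=2351.12, d3=-426.68, d4=-2794.56
d1*d2 < 0 and d3*d4 < 0? no

No, they don't intersect


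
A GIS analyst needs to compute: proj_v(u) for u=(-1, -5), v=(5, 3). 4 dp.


u.v = -20, |v| = sqrt(34) = 5.831
Scalar projection = u.v / |v| = -20 / sqrt(34) = -3.43

-3.43


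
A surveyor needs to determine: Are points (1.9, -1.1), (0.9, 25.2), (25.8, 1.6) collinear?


Cross product: (0.9-1.9)*(1.6-(-1.1)) - (25.2-(-1.1))*(25.8-1.9)
= -631.27

No, not collinear


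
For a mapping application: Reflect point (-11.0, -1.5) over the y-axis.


Reflection over y-axis: (x,y) -> (-x,y)
(-11, -1.5) -> (11, -1.5)

(11, -1.5)


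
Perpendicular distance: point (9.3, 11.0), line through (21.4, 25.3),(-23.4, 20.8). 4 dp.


|cross product| = 586.19
|line direction| = sqrt(2027.29) = 45.0254
Distance = 586.19/sqrt(2027.29) = 13.0191

13.0191


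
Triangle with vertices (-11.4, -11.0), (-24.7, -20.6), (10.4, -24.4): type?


Side lengths squared: AB^2=269.05, BC^2=1246.45, CA^2=654.8
Sorted: [269.05, 654.8, 1246.45]
By sides: Scalene, By angles: Obtuse

Scalene, Obtuse


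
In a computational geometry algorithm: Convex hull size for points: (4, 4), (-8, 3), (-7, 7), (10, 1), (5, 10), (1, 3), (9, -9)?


Convex hull vertices (CCW): (-8, 3), (9, -9), (10, 1), (5, 10), (-7, 7)
Count = 5

5


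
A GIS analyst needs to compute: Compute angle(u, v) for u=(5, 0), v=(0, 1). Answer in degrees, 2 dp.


u.v = 0, |u| = sqrt(25) = 5, |v| = sqrt(1) = 1
cos(theta) = u.v/(|u||v|) = 0/sqrt(25) = 0
theta = acos(0) = 90 degrees

90 degrees


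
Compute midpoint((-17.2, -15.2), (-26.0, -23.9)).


M = (((-17.2)+(-26))/2, ((-15.2)+(-23.9))/2)
= (-21.6, -19.55)

(-21.6, -19.55)


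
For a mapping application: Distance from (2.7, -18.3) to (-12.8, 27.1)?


dx=-15.5, dy=45.4
d^2 = (-15.5)^2 + 45.4^2 = 2301.41
d = sqrt(2301.41) = 47.973

47.973


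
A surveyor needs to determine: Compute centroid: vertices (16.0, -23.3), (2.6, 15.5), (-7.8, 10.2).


Centroid = ((x_A+x_B+x_C)/3, (y_A+y_B+y_C)/3)
= ((16+2.6+(-7.8))/3, ((-23.3)+15.5+10.2)/3)
= (3.6, 0.8)

(3.6, 0.8)


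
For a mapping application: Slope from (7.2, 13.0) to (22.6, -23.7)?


slope = (y2-y1)/(x2-x1) = ((-23.7)-13)/(22.6-7.2) = (-36.7)/15.4 = -2.3831

-2.3831


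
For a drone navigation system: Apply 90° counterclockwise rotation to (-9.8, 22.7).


90° CCW: (x,y) -> (-y, x)
(-9.8,22.7) -> (-22.7, -9.8)

(-22.7, -9.8)


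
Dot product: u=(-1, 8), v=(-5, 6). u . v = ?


u . v = u_x*v_x + u_y*v_y = (-1)*(-5) + 8*6
= 5 + 48 = 53

53


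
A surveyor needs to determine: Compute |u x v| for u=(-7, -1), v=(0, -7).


|u x v| = |(-7)*(-7) - (-1)*0|
= |49 - 0| = 49

49


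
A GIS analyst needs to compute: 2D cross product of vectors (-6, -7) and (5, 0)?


u x v = u_x*v_y - u_y*v_x = (-6)*0 - (-7)*5
= 0 - (-35) = 35

35


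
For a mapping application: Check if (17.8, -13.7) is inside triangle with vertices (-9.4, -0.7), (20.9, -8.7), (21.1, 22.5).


Cross products: AB x AP = -176.3, BC x BP = 95.72, CA x CP = 1027.54
All same sign? no

No, outside


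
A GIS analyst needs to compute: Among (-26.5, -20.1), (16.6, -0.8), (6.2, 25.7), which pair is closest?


d(P0,P1) = 47.2239, d(P0,P2) = 56.2755, d(P1,P2) = 28.4677
Closest: P1 and P2

Closest pair: (16.6, -0.8) and (6.2, 25.7), distance = 28.4677


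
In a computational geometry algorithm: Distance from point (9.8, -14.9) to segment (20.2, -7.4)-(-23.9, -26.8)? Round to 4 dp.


Project P onto AB: t = 0.2603 (clamped to [0,1])
Closest point on segment: (8.7219, -12.4493)
Distance: 2.6773

2.6773


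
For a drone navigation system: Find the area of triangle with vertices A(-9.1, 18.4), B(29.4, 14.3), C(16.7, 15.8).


Area = |x_A(y_B-y_C) + x_B(y_C-y_A) + x_C(y_A-y_B)|/2
= |13.65 + (-76.44) + 68.47|/2
= 5.68/2 = 2.84

2.84


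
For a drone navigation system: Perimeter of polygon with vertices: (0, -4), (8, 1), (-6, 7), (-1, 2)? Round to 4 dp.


Sides: (0, -4)->(8, 1): sqrt(89) = 9.433981, (8, 1)->(-6, 7): sqrt(232) = 15.231546, (-6, 7)->(-1, 2): sqrt(50) = 7.071068, (-1, 2)->(0, -4): sqrt(37) = 6.082763
Sum = 37.819358
Perimeter = 37.8194

37.8194


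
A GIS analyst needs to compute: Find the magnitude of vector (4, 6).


|u| = sqrt(4^2 + 6^2) = sqrt(52) = 7.2111

7.2111


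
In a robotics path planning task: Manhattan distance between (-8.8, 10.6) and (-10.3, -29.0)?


|(-8.8)-(-10.3)| + |10.6-(-29)| = 1.5 + 39.6 = 41.1

41.1


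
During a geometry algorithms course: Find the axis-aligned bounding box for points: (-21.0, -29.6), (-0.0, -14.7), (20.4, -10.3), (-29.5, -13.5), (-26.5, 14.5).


x range: [-29.5, 20.4]
y range: [-29.6, 14.5]
Bounding box: (-29.5,-29.6) to (20.4,14.5)

(-29.5,-29.6) to (20.4,14.5)


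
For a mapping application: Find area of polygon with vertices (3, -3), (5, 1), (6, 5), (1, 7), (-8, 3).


Shoelace sum: (3*1 - 5*(-3)) + (5*5 - 6*1) + (6*7 - 1*5) + (1*3 - (-8)*7) + ((-8)*(-3) - 3*3)
= 148
Area = |148|/2 = 74

74


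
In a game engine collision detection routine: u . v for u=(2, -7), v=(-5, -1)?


u . v = u_x*v_x + u_y*v_y = 2*(-5) + (-7)*(-1)
= (-10) + 7 = -3

-3


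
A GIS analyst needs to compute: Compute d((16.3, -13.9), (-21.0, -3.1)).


dx=-37.3, dy=10.8
d^2 = (-37.3)^2 + 10.8^2 = 1507.93
d = sqrt(1507.93) = 38.8321

38.8321


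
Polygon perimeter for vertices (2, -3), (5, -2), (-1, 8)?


Sides: (2, -3)->(5, -2): sqrt(10) = 3.162278, (5, -2)->(-1, 8): sqrt(136) = 11.661904, (-1, 8)->(2, -3): sqrt(130) = 11.401754
Sum = 26.225936
Perimeter = 26.2259

26.2259


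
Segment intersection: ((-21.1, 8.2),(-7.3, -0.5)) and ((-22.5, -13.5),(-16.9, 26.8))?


Cross products: d1=65.1, d2=-539.76, d3=-311.64, d4=293.22
d1*d2 < 0 and d3*d4 < 0? yes

Yes, they intersect


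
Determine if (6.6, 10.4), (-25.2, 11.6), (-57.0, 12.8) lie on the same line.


Cross product: ((-25.2)-6.6)*(12.8-10.4) - (11.6-10.4)*((-57)-6.6)
= 0

Yes, collinear


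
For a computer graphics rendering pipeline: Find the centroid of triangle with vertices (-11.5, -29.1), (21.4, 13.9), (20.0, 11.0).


Centroid = ((x_A+x_B+x_C)/3, (y_A+y_B+y_C)/3)
= (((-11.5)+21.4+20)/3, ((-29.1)+13.9+11)/3)
= (9.9667, -1.4)

(9.9667, -1.4)


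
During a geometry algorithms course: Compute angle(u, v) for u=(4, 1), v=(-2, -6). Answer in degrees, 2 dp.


u.v = -14, |u| = sqrt(17) = 4.1231, |v| = sqrt(40) = 6.3246
cos(theta) = u.v/(|u||v|) = -14/sqrt(680) = -0.536875
theta = acos(-0.536875) = 122.47 degrees

122.47 degrees


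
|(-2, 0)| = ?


|u| = sqrt((-2)^2 + 0^2) = sqrt(4) = 2

2


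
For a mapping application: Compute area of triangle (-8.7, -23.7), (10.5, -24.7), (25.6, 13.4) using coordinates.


Area = |x_A(y_B-y_C) + x_B(y_C-y_A) + x_C(y_A-y_B)|/2
= |331.47 + 389.55 + 25.6|/2
= 746.62/2 = 373.31

373.31


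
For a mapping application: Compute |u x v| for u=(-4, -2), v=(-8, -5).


|u x v| = |(-4)*(-5) - (-2)*(-8)|
= |20 - 16| = 4

4


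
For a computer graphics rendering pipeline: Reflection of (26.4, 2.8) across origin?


Reflection over origin: (x,y) -> (-x,-y)
(26.4, 2.8) -> (-26.4, -2.8)

(-26.4, -2.8)


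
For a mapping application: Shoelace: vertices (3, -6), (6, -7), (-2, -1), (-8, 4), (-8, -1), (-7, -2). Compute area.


Shoelace sum: (3*(-7) - 6*(-6)) + (6*(-1) - (-2)*(-7)) + ((-2)*4 - (-8)*(-1)) + ((-8)*(-1) - (-8)*4) + ((-8)*(-2) - (-7)*(-1)) + ((-7)*(-6) - 3*(-2))
= 76
Area = |76|/2 = 38

38


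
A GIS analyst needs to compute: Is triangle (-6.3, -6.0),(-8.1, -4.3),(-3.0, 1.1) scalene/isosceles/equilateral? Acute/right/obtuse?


Side lengths squared: AB^2=6.13, BC^2=55.17, CA^2=61.3
Sorted: [6.13, 55.17, 61.3]
By sides: Scalene, By angles: Right

Scalene, Right


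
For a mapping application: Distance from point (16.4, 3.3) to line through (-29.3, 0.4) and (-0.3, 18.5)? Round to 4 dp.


|cross product| = 743.07
|line direction| = sqrt(1168.61) = 34.1849
Distance = 743.07/sqrt(1168.61) = 21.7368

21.7368


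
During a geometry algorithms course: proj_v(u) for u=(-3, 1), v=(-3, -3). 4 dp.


u.v = 6, |v| = sqrt(18) = 4.2426
Scalar projection = u.v / |v| = 6 / sqrt(18) = 1.4142

1.4142


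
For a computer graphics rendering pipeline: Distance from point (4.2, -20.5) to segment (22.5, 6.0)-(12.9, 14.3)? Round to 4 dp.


Project P onto AB: t = 0 (clamped to [0,1])
Closest point on segment: (22.5, 6)
Distance: 32.2047

32.2047


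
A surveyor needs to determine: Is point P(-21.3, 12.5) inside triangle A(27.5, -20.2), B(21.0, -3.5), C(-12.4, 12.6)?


Cross products: AB x AP = 602.41, BC x BP = 146.63, CA x CP = -295.91
All same sign? no

No, outside


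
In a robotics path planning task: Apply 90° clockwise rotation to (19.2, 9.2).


90° CW: (x,y) -> (y, -x)
(19.2,9.2) -> (9.2, -19.2)

(9.2, -19.2)


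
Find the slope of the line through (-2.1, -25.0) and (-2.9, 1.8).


slope = (y2-y1)/(x2-x1) = (1.8-(-25))/((-2.9)-(-2.1)) = 26.8/(-0.8) = -33.5

-33.5


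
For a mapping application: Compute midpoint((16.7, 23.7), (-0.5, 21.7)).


M = ((16.7+(-0.5))/2, (23.7+21.7)/2)
= (8.1, 22.7)

(8.1, 22.7)


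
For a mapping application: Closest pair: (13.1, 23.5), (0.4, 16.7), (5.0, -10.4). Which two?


d(P0,P1) = 14.4059, d(P0,P2) = 34.8543, d(P1,P2) = 27.4876
Closest: P0 and P1

Closest pair: (13.1, 23.5) and (0.4, 16.7), distance = 14.4059


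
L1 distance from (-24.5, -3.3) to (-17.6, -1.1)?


|(-24.5)-(-17.6)| + |(-3.3)-(-1.1)| = 6.9 + 2.2 = 9.1

9.1


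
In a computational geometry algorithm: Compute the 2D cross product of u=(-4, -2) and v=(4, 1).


u x v = u_x*v_y - u_y*v_x = (-4)*1 - (-2)*4
= (-4) - (-8) = 4

4


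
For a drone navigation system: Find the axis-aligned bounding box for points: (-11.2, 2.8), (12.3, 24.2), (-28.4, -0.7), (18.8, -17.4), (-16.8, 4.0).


x range: [-28.4, 18.8]
y range: [-17.4, 24.2]
Bounding box: (-28.4,-17.4) to (18.8,24.2)

(-28.4,-17.4) to (18.8,24.2)


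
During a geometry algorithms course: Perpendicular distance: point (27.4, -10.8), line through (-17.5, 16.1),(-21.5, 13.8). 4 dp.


|cross product| = 210.87
|line direction| = sqrt(21.29) = 4.6141
Distance = 210.87/sqrt(21.29) = 45.7011

45.7011


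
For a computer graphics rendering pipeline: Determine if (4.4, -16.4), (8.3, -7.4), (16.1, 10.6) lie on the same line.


Cross product: (8.3-4.4)*(10.6-(-16.4)) - ((-7.4)-(-16.4))*(16.1-4.4)
= 0

Yes, collinear


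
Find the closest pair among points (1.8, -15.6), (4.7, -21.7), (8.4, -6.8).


d(P0,P1) = 6.7543, d(P0,P2) = 11, d(P1,P2) = 15.3525
Closest: P0 and P1

Closest pair: (1.8, -15.6) and (4.7, -21.7), distance = 6.7543


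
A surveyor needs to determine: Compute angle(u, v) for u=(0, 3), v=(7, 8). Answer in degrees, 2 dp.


u.v = 24, |u| = sqrt(9) = 3, |v| = sqrt(113) = 10.6301
cos(theta) = u.v/(|u||v|) = 24/sqrt(1017) = 0.752577
theta = acos(0.752577) = 41.19 degrees

41.19 degrees


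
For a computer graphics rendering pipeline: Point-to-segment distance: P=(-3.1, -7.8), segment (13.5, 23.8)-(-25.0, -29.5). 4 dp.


Project P onto AB: t = 0.5374 (clamped to [0,1])
Closest point on segment: (-7.191, -4.845)
Distance: 5.0466

5.0466


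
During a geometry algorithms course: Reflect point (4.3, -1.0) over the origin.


Reflection over origin: (x,y) -> (-x,-y)
(4.3, -1) -> (-4.3, 1)

(-4.3, 1)


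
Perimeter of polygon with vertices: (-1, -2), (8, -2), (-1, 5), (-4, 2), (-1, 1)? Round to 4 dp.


Sides: (-1, -2)->(8, -2): sqrt(81) = 9, (8, -2)->(-1, 5): sqrt(130) = 11.401754, (-1, 5)->(-4, 2): sqrt(18) = 4.242641, (-4, 2)->(-1, 1): sqrt(10) = 3.162278, (-1, 1)->(-1, -2): sqrt(9) = 3
Sum = 30.806673
Perimeter = 30.8067

30.8067


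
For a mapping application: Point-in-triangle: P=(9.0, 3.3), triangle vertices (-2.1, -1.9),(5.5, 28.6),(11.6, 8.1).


Cross products: AB x AP = -299.03, BC x BP = -82.58, CA x CP = 39.76
All same sign? no

No, outside


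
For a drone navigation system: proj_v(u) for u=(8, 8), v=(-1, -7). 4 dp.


u.v = -64, |v| = sqrt(50) = 7.0711
Scalar projection = u.v / |v| = -64 / sqrt(50) = -9.051

-9.051


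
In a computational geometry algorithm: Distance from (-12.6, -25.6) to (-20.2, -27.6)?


dx=-7.6, dy=-2
d^2 = (-7.6)^2 + (-2)^2 = 61.76
d = sqrt(61.76) = 7.8588

7.8588


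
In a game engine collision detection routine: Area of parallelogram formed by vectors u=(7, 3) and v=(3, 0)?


|u x v| = |7*0 - 3*3|
= |0 - 9| = 9

9


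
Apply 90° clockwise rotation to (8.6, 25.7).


90° CW: (x,y) -> (y, -x)
(8.6,25.7) -> (25.7, -8.6)

(25.7, -8.6)


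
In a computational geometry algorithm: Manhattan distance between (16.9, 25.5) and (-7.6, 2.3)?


|16.9-(-7.6)| + |25.5-2.3| = 24.5 + 23.2 = 47.7

47.7


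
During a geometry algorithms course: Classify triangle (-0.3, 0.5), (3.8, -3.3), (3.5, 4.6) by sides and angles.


Side lengths squared: AB^2=31.25, BC^2=62.5, CA^2=31.25
Sorted: [31.25, 31.25, 62.5]
By sides: Isosceles, By angles: Right

Isosceles, Right


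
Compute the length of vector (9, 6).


|u| = sqrt(9^2 + 6^2) = sqrt(117) = 10.8167

10.8167


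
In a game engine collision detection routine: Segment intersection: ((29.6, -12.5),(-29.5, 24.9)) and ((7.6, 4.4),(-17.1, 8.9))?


Cross products: d1=318.43, d2=-339.4, d3=-175.99, d4=481.84
d1*d2 < 0 and d3*d4 < 0? yes

Yes, they intersect


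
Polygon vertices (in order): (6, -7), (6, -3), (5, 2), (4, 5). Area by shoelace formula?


Shoelace sum: (6*(-3) - 6*(-7)) + (6*2 - 5*(-3)) + (5*5 - 4*2) + (4*(-7) - 6*5)
= 10
Area = |10|/2 = 5

5


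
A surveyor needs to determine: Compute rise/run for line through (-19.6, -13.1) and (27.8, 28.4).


slope = (y2-y1)/(x2-x1) = (28.4-(-13.1))/(27.8-(-19.6)) = 41.5/47.4 = 0.8755

0.8755


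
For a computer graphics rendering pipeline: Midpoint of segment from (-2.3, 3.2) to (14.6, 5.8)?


M = (((-2.3)+14.6)/2, (3.2+5.8)/2)
= (6.15, 4.5)

(6.15, 4.5)


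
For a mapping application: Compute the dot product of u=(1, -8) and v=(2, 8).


u . v = u_x*v_x + u_y*v_y = 1*2 + (-8)*8
= 2 + (-64) = -62

-62


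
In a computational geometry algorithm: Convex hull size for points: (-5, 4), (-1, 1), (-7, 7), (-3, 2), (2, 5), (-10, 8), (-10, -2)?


Convex hull vertices (CCW): (-10, -2), (-1, 1), (2, 5), (-10, 8)
Count = 4

4


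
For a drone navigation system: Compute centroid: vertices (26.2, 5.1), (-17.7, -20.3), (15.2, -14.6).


Centroid = ((x_A+x_B+x_C)/3, (y_A+y_B+y_C)/3)
= ((26.2+(-17.7)+15.2)/3, (5.1+(-20.3)+(-14.6))/3)
= (7.9, -9.9333)

(7.9, -9.9333)


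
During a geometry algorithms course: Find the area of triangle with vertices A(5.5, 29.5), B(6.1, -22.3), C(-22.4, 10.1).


Area = |x_A(y_B-y_C) + x_B(y_C-y_A) + x_C(y_A-y_B)|/2
= |(-178.2) + (-118.34) + (-1160.32)|/2
= 1456.86/2 = 728.43

728.43


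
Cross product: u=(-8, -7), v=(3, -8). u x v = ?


u x v = u_x*v_y - u_y*v_x = (-8)*(-8) - (-7)*3
= 64 - (-21) = 85

85


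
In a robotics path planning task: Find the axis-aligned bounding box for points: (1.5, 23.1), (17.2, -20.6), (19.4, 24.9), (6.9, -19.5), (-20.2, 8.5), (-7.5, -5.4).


x range: [-20.2, 19.4]
y range: [-20.6, 24.9]
Bounding box: (-20.2,-20.6) to (19.4,24.9)

(-20.2,-20.6) to (19.4,24.9)


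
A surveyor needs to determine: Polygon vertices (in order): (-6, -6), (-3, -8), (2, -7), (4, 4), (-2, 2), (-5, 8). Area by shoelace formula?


Shoelace sum: ((-6)*(-8) - (-3)*(-6)) + ((-3)*(-7) - 2*(-8)) + (2*4 - 4*(-7)) + (4*2 - (-2)*4) + ((-2)*8 - (-5)*2) + ((-5)*(-6) - (-6)*8)
= 191
Area = |191|/2 = 95.5

95.5


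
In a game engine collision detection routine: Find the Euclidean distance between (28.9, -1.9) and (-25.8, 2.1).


dx=-54.7, dy=4
d^2 = (-54.7)^2 + 4^2 = 3008.09
d = sqrt(3008.09) = 54.8461

54.8461


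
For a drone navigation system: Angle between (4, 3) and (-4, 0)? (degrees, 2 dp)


u.v = -16, |u| = sqrt(25) = 5, |v| = sqrt(16) = 4
cos(theta) = u.v/(|u||v|) = -16/sqrt(400) = -0.8
theta = acos(-0.8) = 143.13 degrees

143.13 degrees


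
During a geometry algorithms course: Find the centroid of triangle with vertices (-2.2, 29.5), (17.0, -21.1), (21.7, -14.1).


Centroid = ((x_A+x_B+x_C)/3, (y_A+y_B+y_C)/3)
= (((-2.2)+17+21.7)/3, (29.5+(-21.1)+(-14.1))/3)
= (12.1667, -1.9)

(12.1667, -1.9)


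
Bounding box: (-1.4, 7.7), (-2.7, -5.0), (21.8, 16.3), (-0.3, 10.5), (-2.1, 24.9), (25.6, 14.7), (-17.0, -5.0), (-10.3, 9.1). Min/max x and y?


x range: [-17, 25.6]
y range: [-5, 24.9]
Bounding box: (-17,-5) to (25.6,24.9)

(-17,-5) to (25.6,24.9)


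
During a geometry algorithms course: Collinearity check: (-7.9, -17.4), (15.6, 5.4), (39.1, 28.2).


Cross product: (15.6-(-7.9))*(28.2-(-17.4)) - (5.4-(-17.4))*(39.1-(-7.9))
= 0

Yes, collinear


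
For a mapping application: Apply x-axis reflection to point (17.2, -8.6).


Reflection over x-axis: (x,y) -> (x,-y)
(17.2, -8.6) -> (17.2, 8.6)

(17.2, 8.6)


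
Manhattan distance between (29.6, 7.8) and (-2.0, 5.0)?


|29.6-(-2)| + |7.8-5| = 31.6 + 2.8 = 34.4

34.4


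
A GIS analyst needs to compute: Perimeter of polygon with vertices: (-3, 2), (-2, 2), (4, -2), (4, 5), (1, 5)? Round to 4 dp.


Sides: (-3, 2)->(-2, 2): sqrt(1) = 1, (-2, 2)->(4, -2): sqrt(52) = 7.211103, (4, -2)->(4, 5): sqrt(49) = 7, (4, 5)->(1, 5): sqrt(9) = 3, (1, 5)->(-3, 2): sqrt(25) = 5
Sum = 23.211103
Perimeter = 23.2111

23.2111


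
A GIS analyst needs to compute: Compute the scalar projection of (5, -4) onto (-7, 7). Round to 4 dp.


u.v = -63, |v| = sqrt(98) = 9.8995
Scalar projection = u.v / |v| = -63 / sqrt(98) = -6.364

-6.364


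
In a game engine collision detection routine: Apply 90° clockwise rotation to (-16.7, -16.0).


90° CW: (x,y) -> (y, -x)
(-16.7,-16) -> (-16, 16.7)

(-16, 16.7)


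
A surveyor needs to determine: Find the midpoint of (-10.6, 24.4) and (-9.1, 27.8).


M = (((-10.6)+(-9.1))/2, (24.4+27.8)/2)
= (-9.85, 26.1)

(-9.85, 26.1)


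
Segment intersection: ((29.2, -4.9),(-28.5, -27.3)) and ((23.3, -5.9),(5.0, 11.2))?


Cross products: d1=-119.19, d2=1277.4, d3=-74.46, d4=-1471.05
d1*d2 < 0 and d3*d4 < 0? no

No, they don't intersect


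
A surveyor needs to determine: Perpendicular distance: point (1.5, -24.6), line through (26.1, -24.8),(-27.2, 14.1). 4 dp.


|cross product| = 946.28
|line direction| = sqrt(4354.1) = 65.9856
Distance = 946.28/sqrt(4354.1) = 14.3407

14.3407


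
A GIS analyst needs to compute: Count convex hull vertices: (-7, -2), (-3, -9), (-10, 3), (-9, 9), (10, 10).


Convex hull vertices (CCW): (-10, 3), (-3, -9), (10, 10), (-9, 9)
Count = 4

4


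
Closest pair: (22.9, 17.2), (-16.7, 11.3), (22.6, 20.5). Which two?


d(P0,P1) = 40.0371, d(P0,P2) = 3.3136, d(P1,P2) = 40.3625
Closest: P0 and P2

Closest pair: (22.9, 17.2) and (22.6, 20.5), distance = 3.3136


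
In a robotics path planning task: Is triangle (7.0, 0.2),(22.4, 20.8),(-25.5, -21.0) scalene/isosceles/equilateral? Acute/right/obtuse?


Side lengths squared: AB^2=661.52, BC^2=4041.65, CA^2=1505.69
Sorted: [661.52, 1505.69, 4041.65]
By sides: Scalene, By angles: Obtuse

Scalene, Obtuse


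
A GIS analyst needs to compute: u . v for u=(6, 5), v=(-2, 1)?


u . v = u_x*v_x + u_y*v_y = 6*(-2) + 5*1
= (-12) + 5 = -7

-7


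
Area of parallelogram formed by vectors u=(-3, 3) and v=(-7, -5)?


|u x v| = |(-3)*(-5) - 3*(-7)|
= |15 - (-21)| = 36

36


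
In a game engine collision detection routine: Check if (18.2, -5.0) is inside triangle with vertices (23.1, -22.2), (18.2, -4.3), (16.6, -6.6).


Cross products: AB x AP = 3.43, BC x BP = 1.12, CA x CP = 35.36
All same sign? yes

Yes, inside


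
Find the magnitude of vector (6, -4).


|u| = sqrt(6^2 + (-4)^2) = sqrt(52) = 7.2111

7.2111


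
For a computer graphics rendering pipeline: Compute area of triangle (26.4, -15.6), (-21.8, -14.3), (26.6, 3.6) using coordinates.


Area = |x_A(y_B-y_C) + x_B(y_C-y_A) + x_C(y_A-y_B)|/2
= |(-472.56) + (-418.56) + (-34.58)|/2
= 925.7/2 = 462.85

462.85


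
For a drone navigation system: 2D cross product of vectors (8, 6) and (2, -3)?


u x v = u_x*v_y - u_y*v_x = 8*(-3) - 6*2
= (-24) - 12 = -36

-36


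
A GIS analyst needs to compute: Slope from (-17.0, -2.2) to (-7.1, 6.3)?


slope = (y2-y1)/(x2-x1) = (6.3-(-2.2))/((-7.1)-(-17)) = 8.5/9.9 = 0.8586

0.8586


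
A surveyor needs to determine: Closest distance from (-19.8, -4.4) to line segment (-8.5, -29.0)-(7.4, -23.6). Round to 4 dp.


Project P onto AB: t = 0 (clamped to [0,1])
Closest point on segment: (-8.5, -29)
Distance: 27.0712

27.0712


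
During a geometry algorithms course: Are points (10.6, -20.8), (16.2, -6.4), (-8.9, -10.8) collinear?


Cross product: (16.2-10.6)*((-10.8)-(-20.8)) - ((-6.4)-(-20.8))*((-8.9)-10.6)
= 336.8

No, not collinear


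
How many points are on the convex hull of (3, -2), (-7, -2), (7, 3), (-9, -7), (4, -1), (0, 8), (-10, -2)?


Convex hull vertices (CCW): (-10, -2), (-9, -7), (3, -2), (4, -1), (7, 3), (0, 8)
Count = 6

6


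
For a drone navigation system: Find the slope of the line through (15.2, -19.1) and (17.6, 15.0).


slope = (y2-y1)/(x2-x1) = (15-(-19.1))/(17.6-15.2) = 34.1/2.4 = 14.2083

14.2083


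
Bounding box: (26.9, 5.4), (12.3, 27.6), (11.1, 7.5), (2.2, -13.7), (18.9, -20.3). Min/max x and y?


x range: [2.2, 26.9]
y range: [-20.3, 27.6]
Bounding box: (2.2,-20.3) to (26.9,27.6)

(2.2,-20.3) to (26.9,27.6)


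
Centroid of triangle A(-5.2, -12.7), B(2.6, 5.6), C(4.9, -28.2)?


Centroid = ((x_A+x_B+x_C)/3, (y_A+y_B+y_C)/3)
= (((-5.2)+2.6+4.9)/3, ((-12.7)+5.6+(-28.2))/3)
= (0.7667, -11.7667)

(0.7667, -11.7667)


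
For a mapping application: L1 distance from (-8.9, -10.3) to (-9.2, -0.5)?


|(-8.9)-(-9.2)| + |(-10.3)-(-0.5)| = 0.3 + 9.8 = 10.1

10.1


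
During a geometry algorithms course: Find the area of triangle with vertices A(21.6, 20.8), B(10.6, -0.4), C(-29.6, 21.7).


Area = |x_A(y_B-y_C) + x_B(y_C-y_A) + x_C(y_A-y_B)|/2
= |(-477.36) + 9.54 + (-627.52)|/2
= 1095.34/2 = 547.67

547.67


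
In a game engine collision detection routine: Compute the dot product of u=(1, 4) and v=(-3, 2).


u . v = u_x*v_x + u_y*v_y = 1*(-3) + 4*2
= (-3) + 8 = 5

5


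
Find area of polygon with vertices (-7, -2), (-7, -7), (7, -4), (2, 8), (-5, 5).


Shoelace sum: ((-7)*(-7) - (-7)*(-2)) + ((-7)*(-4) - 7*(-7)) + (7*8 - 2*(-4)) + (2*5 - (-5)*8) + ((-5)*(-2) - (-7)*5)
= 271
Area = |271|/2 = 135.5

135.5


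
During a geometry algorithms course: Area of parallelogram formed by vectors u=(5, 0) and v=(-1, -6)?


|u x v| = |5*(-6) - 0*(-1)|
= |(-30) - 0| = 30

30


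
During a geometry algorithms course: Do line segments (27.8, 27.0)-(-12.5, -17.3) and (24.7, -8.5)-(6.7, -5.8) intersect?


Cross products: d1=-647.37, d2=258.84, d3=1293.32, d4=387.11
d1*d2 < 0 and d3*d4 < 0? no

No, they don't intersect


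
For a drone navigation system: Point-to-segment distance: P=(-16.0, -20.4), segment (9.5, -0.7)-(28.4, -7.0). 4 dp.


Project P onto AB: t = 0 (clamped to [0,1])
Closest point on segment: (9.5, -0.7)
Distance: 32.2233

32.2233


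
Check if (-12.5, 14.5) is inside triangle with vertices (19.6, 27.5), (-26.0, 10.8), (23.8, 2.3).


Cross products: AB x AP = 56.73, BC x BP = 299.01, CA x CP = 863.52
All same sign? yes

Yes, inside


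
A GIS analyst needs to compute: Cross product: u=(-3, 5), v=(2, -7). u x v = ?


u x v = u_x*v_y - u_y*v_x = (-3)*(-7) - 5*2
= 21 - 10 = 11

11


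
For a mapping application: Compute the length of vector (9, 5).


|u| = sqrt(9^2 + 5^2) = sqrt(106) = 10.2956

10.2956


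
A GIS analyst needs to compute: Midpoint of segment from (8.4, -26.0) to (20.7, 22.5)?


M = ((8.4+20.7)/2, ((-26)+22.5)/2)
= (14.55, -1.75)

(14.55, -1.75)


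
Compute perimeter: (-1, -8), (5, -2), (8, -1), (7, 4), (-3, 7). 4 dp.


Sides: (-1, -8)->(5, -2): sqrt(72) = 8.485281, (5, -2)->(8, -1): sqrt(10) = 3.162278, (8, -1)->(7, 4): sqrt(26) = 5.09902, (7, 4)->(-3, 7): sqrt(109) = 10.440307, (-3, 7)->(-1, -8): sqrt(229) = 15.132746
Sum = 42.319632
Perimeter = 42.3196

42.3196


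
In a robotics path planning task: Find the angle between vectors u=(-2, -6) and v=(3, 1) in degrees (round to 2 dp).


u.v = -12, |u| = sqrt(40) = 6.3246, |v| = sqrt(10) = 3.1623
cos(theta) = u.v/(|u||v|) = -12/sqrt(400) = -0.6
theta = acos(-0.6) = 126.87 degrees

126.87 degrees


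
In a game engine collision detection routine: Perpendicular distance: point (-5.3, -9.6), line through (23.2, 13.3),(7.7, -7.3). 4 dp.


|cross product| = 232.15
|line direction| = sqrt(664.61) = 25.78
Distance = 232.15/sqrt(664.61) = 9.005

9.005


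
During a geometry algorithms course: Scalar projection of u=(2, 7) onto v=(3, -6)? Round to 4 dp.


u.v = -36, |v| = sqrt(45) = 6.7082
Scalar projection = u.v / |v| = -36 / sqrt(45) = -5.3666

-5.3666


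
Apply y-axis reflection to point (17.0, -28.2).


Reflection over y-axis: (x,y) -> (-x,y)
(17, -28.2) -> (-17, -28.2)

(-17, -28.2)


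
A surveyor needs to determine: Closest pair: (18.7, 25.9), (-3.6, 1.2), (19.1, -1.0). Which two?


d(P0,P1) = 33.2773, d(P0,P2) = 26.903, d(P1,P2) = 22.8064
Closest: P1 and P2

Closest pair: (-3.6, 1.2) and (19.1, -1.0), distance = 22.8064


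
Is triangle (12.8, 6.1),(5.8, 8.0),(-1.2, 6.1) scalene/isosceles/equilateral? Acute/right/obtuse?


Side lengths squared: AB^2=52.61, BC^2=52.61, CA^2=196
Sorted: [52.61, 52.61, 196]
By sides: Isosceles, By angles: Obtuse

Isosceles, Obtuse


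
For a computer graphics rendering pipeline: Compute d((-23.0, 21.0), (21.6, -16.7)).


dx=44.6, dy=-37.7
d^2 = 44.6^2 + (-37.7)^2 = 3410.45
d = sqrt(3410.45) = 58.3991

58.3991


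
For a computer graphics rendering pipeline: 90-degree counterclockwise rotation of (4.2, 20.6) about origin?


90° CCW: (x,y) -> (-y, x)
(4.2,20.6) -> (-20.6, 4.2)

(-20.6, 4.2)


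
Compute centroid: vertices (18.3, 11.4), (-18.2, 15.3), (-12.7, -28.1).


Centroid = ((x_A+x_B+x_C)/3, (y_A+y_B+y_C)/3)
= ((18.3+(-18.2)+(-12.7))/3, (11.4+15.3+(-28.1))/3)
= (-4.2, -0.4667)

(-4.2, -0.4667)


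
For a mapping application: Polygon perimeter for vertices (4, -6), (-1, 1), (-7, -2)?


Sides: (4, -6)->(-1, 1): sqrt(74) = 8.602325, (-1, 1)->(-7, -2): sqrt(45) = 6.708204, (-7, -2)->(4, -6): sqrt(137) = 11.7047
Sum = 27.015229
Perimeter = 27.0152

27.0152


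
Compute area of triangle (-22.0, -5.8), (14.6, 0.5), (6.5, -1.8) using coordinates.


Area = |x_A(y_B-y_C) + x_B(y_C-y_A) + x_C(y_A-y_B)|/2
= |(-50.6) + 58.4 + (-40.95)|/2
= 33.15/2 = 16.575

16.575


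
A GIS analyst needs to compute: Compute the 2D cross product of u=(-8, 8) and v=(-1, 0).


u x v = u_x*v_y - u_y*v_x = (-8)*0 - 8*(-1)
= 0 - (-8) = 8

8


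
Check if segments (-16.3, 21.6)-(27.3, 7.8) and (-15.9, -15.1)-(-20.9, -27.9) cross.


Cross products: d1=-188.62, d2=438.46, d3=-1594.6, d4=-2221.68
d1*d2 < 0 and d3*d4 < 0? no

No, they don't intersect


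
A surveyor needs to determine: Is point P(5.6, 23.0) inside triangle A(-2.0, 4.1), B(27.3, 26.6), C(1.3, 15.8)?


Cross products: AB x AP = 382.77, BC x BP = -140.76, CA x CP = 26.55
All same sign? no

No, outside


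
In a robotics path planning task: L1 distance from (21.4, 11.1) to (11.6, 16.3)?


|21.4-11.6| + |11.1-16.3| = 9.8 + 5.2 = 15

15


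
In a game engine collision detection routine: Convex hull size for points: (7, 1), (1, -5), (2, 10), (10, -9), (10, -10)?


Convex hull vertices (CCW): (1, -5), (10, -10), (10, -9), (7, 1), (2, 10)
Count = 5

5


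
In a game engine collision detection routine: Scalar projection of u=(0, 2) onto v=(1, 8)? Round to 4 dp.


u.v = 16, |v| = sqrt(65) = 8.0623
Scalar projection = u.v / |v| = 16 / sqrt(65) = 1.9846

1.9846


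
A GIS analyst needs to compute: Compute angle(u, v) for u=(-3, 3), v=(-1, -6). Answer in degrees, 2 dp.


u.v = -15, |u| = sqrt(18) = 4.2426, |v| = sqrt(37) = 6.0828
cos(theta) = u.v/(|u||v|) = -15/sqrt(666) = -0.581238
theta = acos(-0.581238) = 125.54 degrees

125.54 degrees


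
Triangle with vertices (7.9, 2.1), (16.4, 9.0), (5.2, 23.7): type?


Side lengths squared: AB^2=119.86, BC^2=341.53, CA^2=473.85
Sorted: [119.86, 341.53, 473.85]
By sides: Scalene, By angles: Obtuse

Scalene, Obtuse


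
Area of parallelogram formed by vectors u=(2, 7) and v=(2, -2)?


|u x v| = |2*(-2) - 7*2|
= |(-4) - 14| = 18

18


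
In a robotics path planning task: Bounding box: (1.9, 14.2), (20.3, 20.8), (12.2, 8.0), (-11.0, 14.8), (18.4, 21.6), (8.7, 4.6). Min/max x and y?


x range: [-11, 20.3]
y range: [4.6, 21.6]
Bounding box: (-11,4.6) to (20.3,21.6)

(-11,4.6) to (20.3,21.6)


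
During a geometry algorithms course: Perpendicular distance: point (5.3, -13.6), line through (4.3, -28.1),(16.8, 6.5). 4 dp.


|cross product| = 146.65
|line direction| = sqrt(1353.41) = 36.7887
Distance = 146.65/sqrt(1353.41) = 3.9863

3.9863


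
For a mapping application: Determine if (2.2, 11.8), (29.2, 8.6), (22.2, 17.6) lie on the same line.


Cross product: (29.2-2.2)*(17.6-11.8) - (8.6-11.8)*(22.2-2.2)
= 220.6

No, not collinear


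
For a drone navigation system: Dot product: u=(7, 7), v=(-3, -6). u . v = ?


u . v = u_x*v_x + u_y*v_y = 7*(-3) + 7*(-6)
= (-21) + (-42) = -63

-63


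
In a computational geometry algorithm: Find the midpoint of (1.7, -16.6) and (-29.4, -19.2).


M = ((1.7+(-29.4))/2, ((-16.6)+(-19.2))/2)
= (-13.85, -17.9)

(-13.85, -17.9)


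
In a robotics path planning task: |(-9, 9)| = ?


|u| = sqrt((-9)^2 + 9^2) = sqrt(162) = 12.7279

12.7279


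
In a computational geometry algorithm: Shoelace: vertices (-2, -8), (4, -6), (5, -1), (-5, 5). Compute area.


Shoelace sum: ((-2)*(-6) - 4*(-8)) + (4*(-1) - 5*(-6)) + (5*5 - (-5)*(-1)) + ((-5)*(-8) - (-2)*5)
= 140
Area = |140|/2 = 70

70


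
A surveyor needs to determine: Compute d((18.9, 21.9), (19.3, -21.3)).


dx=0.4, dy=-43.2
d^2 = 0.4^2 + (-43.2)^2 = 1866.4
d = sqrt(1866.4) = 43.2019

43.2019


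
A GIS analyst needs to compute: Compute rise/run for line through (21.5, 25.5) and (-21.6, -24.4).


slope = (y2-y1)/(x2-x1) = ((-24.4)-25.5)/((-21.6)-21.5) = (-49.9)/(-43.1) = 1.1578

1.1578


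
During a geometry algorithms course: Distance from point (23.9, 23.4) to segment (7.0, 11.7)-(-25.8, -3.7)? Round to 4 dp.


Project P onto AB: t = 0 (clamped to [0,1])
Closest point on segment: (7, 11.7)
Distance: 20.5548

20.5548


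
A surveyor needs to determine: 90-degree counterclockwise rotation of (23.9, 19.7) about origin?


90° CCW: (x,y) -> (-y, x)
(23.9,19.7) -> (-19.7, 23.9)

(-19.7, 23.9)


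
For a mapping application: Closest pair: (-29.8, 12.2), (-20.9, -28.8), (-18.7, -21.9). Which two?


d(P0,P1) = 41.9549, d(P0,P2) = 35.8611, d(P1,P2) = 7.2422
Closest: P1 and P2

Closest pair: (-20.9, -28.8) and (-18.7, -21.9), distance = 7.2422


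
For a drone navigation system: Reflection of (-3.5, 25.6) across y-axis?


Reflection over y-axis: (x,y) -> (-x,y)
(-3.5, 25.6) -> (3.5, 25.6)

(3.5, 25.6)


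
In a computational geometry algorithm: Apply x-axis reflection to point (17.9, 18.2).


Reflection over x-axis: (x,y) -> (x,-y)
(17.9, 18.2) -> (17.9, -18.2)

(17.9, -18.2)


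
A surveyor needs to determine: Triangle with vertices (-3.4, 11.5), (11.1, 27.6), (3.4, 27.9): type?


Side lengths squared: AB^2=469.46, BC^2=59.38, CA^2=315.2
Sorted: [59.38, 315.2, 469.46]
By sides: Scalene, By angles: Obtuse

Scalene, Obtuse


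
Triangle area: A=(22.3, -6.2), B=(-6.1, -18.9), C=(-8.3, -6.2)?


Area = |x_A(y_B-y_C) + x_B(y_C-y_A) + x_C(y_A-y_B)|/2
= |(-283.21) + 0 + (-105.41)|/2
= 388.62/2 = 194.31

194.31


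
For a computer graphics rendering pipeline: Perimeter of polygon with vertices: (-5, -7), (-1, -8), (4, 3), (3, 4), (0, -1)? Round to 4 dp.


Sides: (-5, -7)->(-1, -8): sqrt(17) = 4.123106, (-1, -8)->(4, 3): sqrt(146) = 12.083046, (4, 3)->(3, 4): sqrt(2) = 1.414214, (3, 4)->(0, -1): sqrt(34) = 5.830952, (0, -1)->(-5, -7): sqrt(61) = 7.81025
Sum = 31.261568
Perimeter = 31.2616

31.2616


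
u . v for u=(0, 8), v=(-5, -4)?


u . v = u_x*v_x + u_y*v_y = 0*(-5) + 8*(-4)
= 0 + (-32) = -32

-32


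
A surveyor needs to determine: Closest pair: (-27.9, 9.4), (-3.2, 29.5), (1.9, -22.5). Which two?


d(P0,P1) = 31.8449, d(P0,P2) = 43.6538, d(P1,P2) = 52.2495
Closest: P0 and P1

Closest pair: (-27.9, 9.4) and (-3.2, 29.5), distance = 31.8449


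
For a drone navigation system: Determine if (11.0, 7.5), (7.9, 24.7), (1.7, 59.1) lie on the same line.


Cross product: (7.9-11)*(59.1-7.5) - (24.7-7.5)*(1.7-11)
= 0

Yes, collinear


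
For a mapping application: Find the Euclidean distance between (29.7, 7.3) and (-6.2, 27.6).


dx=-35.9, dy=20.3
d^2 = (-35.9)^2 + 20.3^2 = 1700.9
d = sqrt(1700.9) = 41.242

41.242


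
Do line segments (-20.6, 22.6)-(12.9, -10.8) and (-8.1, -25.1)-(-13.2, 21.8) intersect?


Cross products: d1=342.98, d2=-1057.83, d3=-1180.45, d4=220.36
d1*d2 < 0 and d3*d4 < 0? yes

Yes, they intersect


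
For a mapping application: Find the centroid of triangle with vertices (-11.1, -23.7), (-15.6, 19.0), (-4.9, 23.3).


Centroid = ((x_A+x_B+x_C)/3, (y_A+y_B+y_C)/3)
= (((-11.1)+(-15.6)+(-4.9))/3, ((-23.7)+19+23.3)/3)
= (-10.5333, 6.2)

(-10.5333, 6.2)


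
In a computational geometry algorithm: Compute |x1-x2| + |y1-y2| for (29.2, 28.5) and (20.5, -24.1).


|29.2-20.5| + |28.5-(-24.1)| = 8.7 + 52.6 = 61.3

61.3


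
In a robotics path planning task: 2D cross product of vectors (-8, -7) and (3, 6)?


u x v = u_x*v_y - u_y*v_x = (-8)*6 - (-7)*3
= (-48) - (-21) = -27

-27


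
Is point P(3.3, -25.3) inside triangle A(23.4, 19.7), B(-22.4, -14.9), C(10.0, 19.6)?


Cross products: AB x AP = 1365.54, BC x BP = -1223.61, CA x CP = -600.99
All same sign? no

No, outside


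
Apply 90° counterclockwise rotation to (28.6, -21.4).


90° CCW: (x,y) -> (-y, x)
(28.6,-21.4) -> (21.4, 28.6)

(21.4, 28.6)


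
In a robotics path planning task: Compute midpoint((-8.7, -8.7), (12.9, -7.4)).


M = (((-8.7)+12.9)/2, ((-8.7)+(-7.4))/2)
= (2.1, -8.05)

(2.1, -8.05)


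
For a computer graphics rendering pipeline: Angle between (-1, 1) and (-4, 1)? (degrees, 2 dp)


u.v = 5, |u| = sqrt(2) = 1.4142, |v| = sqrt(17) = 4.1231
cos(theta) = u.v/(|u||v|) = 5/sqrt(34) = 0.857493
theta = acos(0.857493) = 30.96 degrees

30.96 degrees


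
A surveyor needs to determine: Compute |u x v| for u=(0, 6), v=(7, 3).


|u x v| = |0*3 - 6*7|
= |0 - 42| = 42

42


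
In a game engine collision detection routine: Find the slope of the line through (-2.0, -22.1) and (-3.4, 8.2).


slope = (y2-y1)/(x2-x1) = (8.2-(-22.1))/((-3.4)-(-2)) = 30.3/(-1.4) = -21.6429

-21.6429


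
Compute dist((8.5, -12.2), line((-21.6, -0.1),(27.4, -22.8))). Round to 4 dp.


|cross product| = 90.37
|line direction| = sqrt(2916.29) = 54.0027
Distance = 90.37/sqrt(2916.29) = 1.6734

1.6734


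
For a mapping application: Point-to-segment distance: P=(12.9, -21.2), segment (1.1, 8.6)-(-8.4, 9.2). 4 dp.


Project P onto AB: t = 0 (clamped to [0,1])
Closest point on segment: (1.1, 8.6)
Distance: 32.0512

32.0512


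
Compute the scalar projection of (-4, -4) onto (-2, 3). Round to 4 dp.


u.v = -4, |v| = sqrt(13) = 3.6056
Scalar projection = u.v / |v| = -4 / sqrt(13) = -1.1094

-1.1094


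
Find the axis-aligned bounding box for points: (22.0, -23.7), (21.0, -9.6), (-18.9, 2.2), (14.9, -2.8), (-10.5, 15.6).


x range: [-18.9, 22]
y range: [-23.7, 15.6]
Bounding box: (-18.9,-23.7) to (22,15.6)

(-18.9,-23.7) to (22,15.6)


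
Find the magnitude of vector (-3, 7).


|u| = sqrt((-3)^2 + 7^2) = sqrt(58) = 7.6158

7.6158


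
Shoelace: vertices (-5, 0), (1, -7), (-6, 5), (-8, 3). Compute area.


Shoelace sum: ((-5)*(-7) - 1*0) + (1*5 - (-6)*(-7)) + ((-6)*3 - (-8)*5) + ((-8)*0 - (-5)*3)
= 35
Area = |35|/2 = 17.5

17.5


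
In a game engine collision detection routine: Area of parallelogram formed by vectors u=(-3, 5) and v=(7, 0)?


|u x v| = |(-3)*0 - 5*7|
= |0 - 35| = 35

35
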